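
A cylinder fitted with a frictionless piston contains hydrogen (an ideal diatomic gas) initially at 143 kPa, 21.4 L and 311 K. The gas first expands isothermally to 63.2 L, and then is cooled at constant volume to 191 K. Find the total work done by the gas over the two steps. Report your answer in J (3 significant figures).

W_total ≈ 3310 J

Step 1 (isothermal): W = P₁V₁ ln(V₂/V₁) = (3060) ln(63.2/21.4) = 3314 J.
Step 2 (isochoric): W = 0 (constant volume).
W_total = 3314 + 0 = 3314 J.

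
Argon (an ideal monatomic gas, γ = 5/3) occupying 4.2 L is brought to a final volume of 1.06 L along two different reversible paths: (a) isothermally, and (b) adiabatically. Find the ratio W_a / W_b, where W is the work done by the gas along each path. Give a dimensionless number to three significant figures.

W_a / W_b ≈ 0.610

Path (a) isothermal: W = P₁V₁ ln(V₂/V₁) → W_a/(P₁V₁) = -1.377.
Path (b) adiabatic: W = P₁V₁(1 − (V₁/V₂)^(γ−1))/(γ−1) → W_b/(P₁V₁) = -2.256.
W_a / W_b = -1.377 / -2.256 = 0.6103.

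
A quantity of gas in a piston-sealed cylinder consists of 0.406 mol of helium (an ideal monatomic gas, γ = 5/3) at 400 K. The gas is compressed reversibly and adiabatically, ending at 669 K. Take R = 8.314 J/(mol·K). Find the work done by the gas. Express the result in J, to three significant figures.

W ≈ -1360 J

Adiabatic ⇒ Q = 0, so W_by = −ΔU = nCᵥ(T₁ − T₂).
Cᵥ = 3R/2 = 12.47 J/(mol·K).
W = (0.406)(12.47)(400 − 669) = -1362 J.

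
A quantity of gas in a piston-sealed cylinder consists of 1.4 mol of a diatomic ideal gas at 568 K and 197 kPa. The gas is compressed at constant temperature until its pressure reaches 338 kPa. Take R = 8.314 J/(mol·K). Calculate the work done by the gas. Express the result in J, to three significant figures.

W ≈ -3570 J

Isothermal process: W = nRT ln(V₂/V₁) = nRT ln(P₁/P₂).
W = (1.4)(8.314)(568) × ln(197/338)
  = 6611 × ln(0.5828) = 6611 × -0.5398
W_by_gas = -3569 J.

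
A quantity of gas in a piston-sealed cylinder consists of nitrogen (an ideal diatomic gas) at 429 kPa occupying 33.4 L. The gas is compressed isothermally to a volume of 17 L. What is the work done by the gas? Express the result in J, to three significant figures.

W ≈ -9680 J

Isothermal: W = nRT ln(V₂/V₁) = P₁V₁ ln(V₂/V₁).
P₁V₁ = (429 kPa)(33.4 L) = 14329 J.
W = 14329 × ln(17/33.4) = 14329 × -0.6753
W_by_gas = -9677 J.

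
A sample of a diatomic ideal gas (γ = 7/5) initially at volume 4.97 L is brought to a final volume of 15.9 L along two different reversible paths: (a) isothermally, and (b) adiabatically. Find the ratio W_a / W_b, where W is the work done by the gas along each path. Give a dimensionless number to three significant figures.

W_a / W_b ≈ 1.25

Path (a) isothermal: W = P₁V₁ ln(V₂/V₁) → W_a/(P₁V₁) = 1.163.
Path (b) adiabatic: W = P₁V₁(1 − (V₁/V₂)^(γ−1))/(γ−1) → W_b/(P₁V₁) = 0.9299.
W_a / W_b = 1.163 / 0.9299 = 1.251.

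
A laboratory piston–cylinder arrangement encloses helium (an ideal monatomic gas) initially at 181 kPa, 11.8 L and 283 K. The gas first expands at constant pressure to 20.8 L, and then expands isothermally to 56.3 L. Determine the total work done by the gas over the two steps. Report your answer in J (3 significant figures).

W_total ≈ 5380 J

Step 1 (isobaric): W = PΔV = (181 kPa)(20.8 − 11.8 L) = 1629 J.
After step 1: P = 181 kPa, V = 20.8 L, T = 498.8 K.
Step 2 (isothermal): W = P₁V₁ ln(V₂/V₁) = (3765) ln(56.3/20.8) = 3749 J.
W_total = 1629 + 3749 = 5378 J.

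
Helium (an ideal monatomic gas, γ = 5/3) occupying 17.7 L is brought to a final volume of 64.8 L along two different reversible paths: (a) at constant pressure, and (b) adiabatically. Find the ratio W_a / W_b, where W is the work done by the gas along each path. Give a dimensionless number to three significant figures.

W_a / W_b ≈ 3.06

Path (a) isobaric: W = P₁(V₂ − V₁) → W_a/(P₁V₁) = 2.661.
Path (b) adiabatic: W = P₁V₁(1 − (V₁/V₂)^(γ−1))/(γ−1) → W_b/(P₁V₁) = 0.8685.
W_a / W_b = 2.661 / 0.8685 = 3.064.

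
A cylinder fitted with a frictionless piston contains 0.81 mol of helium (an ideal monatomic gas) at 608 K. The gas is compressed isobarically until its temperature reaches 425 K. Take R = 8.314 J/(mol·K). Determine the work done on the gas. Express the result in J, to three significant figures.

Isobaric: W = P ΔV = nR ΔT.
W = (0.81)(8.314)(425 − 608) = -1232 J.
Work on gas = −W_by = 1232 J.

W ≈ 1230 J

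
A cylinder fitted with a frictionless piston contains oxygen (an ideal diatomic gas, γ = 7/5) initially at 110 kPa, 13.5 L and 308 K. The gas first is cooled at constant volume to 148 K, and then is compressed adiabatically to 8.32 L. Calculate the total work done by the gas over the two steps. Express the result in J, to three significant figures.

Step 1 (isochoric): W = 0 (constant volume).
After step 1: P = 52.86 kPa (V unchanged).
Step 2 (adiabatic): W = (P₁V₁ − P₂V₂)/(γ−1) = (713.6 − 866)/0.4 = -381.1 J.
W_total = 0 − 381.1 = -381.1 J.

W_total ≈ -381 J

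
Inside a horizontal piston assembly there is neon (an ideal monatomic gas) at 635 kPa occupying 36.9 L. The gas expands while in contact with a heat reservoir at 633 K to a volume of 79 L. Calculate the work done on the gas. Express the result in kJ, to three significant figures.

Isothermal: W = nRT ln(V₂/V₁) = P₁V₁ ln(V₂/V₁).
P₁V₁ = (635 kPa)(36.9 L) = 23432 J.
W = 23432 × ln(79/36.9) = 23432 × 0.7612
W_by_gas = 17837 J; work on gas = −W_by = -17837 J.

W ≈ -17.8 kJ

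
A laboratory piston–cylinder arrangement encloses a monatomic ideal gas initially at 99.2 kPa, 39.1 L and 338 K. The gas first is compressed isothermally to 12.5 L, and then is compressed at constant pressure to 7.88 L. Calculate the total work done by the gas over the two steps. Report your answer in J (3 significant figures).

Step 1 (isothermal): W = P₁V₁ ln(V₂/V₁) = (3879) ln(12.5/39.1) = -4423 J.
After step 1: P = 310.3 kPa, V = 12.5 L, T = 338 K.
Step 2 (isobaric): W = PΔV = (310.3 kPa)(7.88 − 12.5 L) = -1434 J.
W_total = -4423 − 1434 = -5857 J.

W_total ≈ -5860 J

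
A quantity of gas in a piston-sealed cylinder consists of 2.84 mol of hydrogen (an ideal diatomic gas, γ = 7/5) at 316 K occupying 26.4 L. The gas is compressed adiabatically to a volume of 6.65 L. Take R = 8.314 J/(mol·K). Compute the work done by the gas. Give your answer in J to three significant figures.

W ≈ -13700 J

Adiabatic: TV^(γ−1) = const with γ = 7/5.
T₂ = T₁ (V₁/V₂)^(γ−1) = 316 × (26.4/6.65)^0.4 = 316 × 1.736 = 548.5 K.
W_by = nCᵥ(T₁ − T₂) = (2.84)(20.79)(316 − 548.5) = -13726 J.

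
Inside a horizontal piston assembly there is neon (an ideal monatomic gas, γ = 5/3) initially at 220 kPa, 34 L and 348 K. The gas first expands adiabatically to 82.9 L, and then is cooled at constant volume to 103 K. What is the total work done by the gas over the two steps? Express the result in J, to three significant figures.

W_total ≈ 5030 J

Step 1 (adiabatic): W = (P₁V₁ − P₂V₂)/(γ−1) = (7480 − 4129)/0.667 = 5026 J.
Step 2 (isochoric): W = 0 (constant volume).
W_total = 5026 + 0 = 5026 J.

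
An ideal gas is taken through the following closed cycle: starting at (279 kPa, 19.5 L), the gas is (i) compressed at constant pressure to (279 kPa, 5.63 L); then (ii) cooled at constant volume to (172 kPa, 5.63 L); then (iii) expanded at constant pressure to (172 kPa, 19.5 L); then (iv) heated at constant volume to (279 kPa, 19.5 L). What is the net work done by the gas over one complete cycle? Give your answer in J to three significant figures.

W_net ≈ -1480 J

Constant-volume legs do no work.
W(i) = (279)(5.63 − 19.5) = -3870 J; W(iii) = (172)(19.5 − 5.63) = 2386 J.
W_net = -3870 + 2386 = -1484 J (the counter-clockwise enclosed area).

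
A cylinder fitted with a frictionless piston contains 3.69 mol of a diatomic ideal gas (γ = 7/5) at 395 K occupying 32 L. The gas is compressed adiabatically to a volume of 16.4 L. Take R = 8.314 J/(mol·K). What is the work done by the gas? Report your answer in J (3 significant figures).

W ≈ -9290 J

Adiabatic: TV^(γ−1) = const with γ = 7/5.
T₂ = T₁ (V₁/V₂)^(γ−1) = 395 × (32/16.4)^0.4 = 395 × 1.307 = 516.1 K.
W_by = nCᵥ(T₁ − T₂) = (3.69)(20.79)(395 − 516.1) = -9287 J.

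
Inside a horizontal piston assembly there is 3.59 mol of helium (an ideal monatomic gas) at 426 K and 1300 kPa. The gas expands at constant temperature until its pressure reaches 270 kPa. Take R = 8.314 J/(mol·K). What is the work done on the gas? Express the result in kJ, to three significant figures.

Isothermal process: W = nRT ln(V₂/V₁) = nRT ln(P₁/P₂).
W = (3.59)(8.314)(426) × ln(1300/270)
  = 12715 × ln(4.815) = 12715 × 1.572
W_by_gas = 19984 J; work on gas = −W_by = -19984 J.

W ≈ -20.0 kJ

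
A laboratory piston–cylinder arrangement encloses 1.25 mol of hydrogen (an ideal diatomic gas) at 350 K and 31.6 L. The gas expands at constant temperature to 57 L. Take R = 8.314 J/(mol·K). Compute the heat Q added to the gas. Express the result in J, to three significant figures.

Q ≈ 2150 J

Isothermal ⇒ ΔU = 0, so Q = W = nRT ln(V₂/V₁).
Q = (1.25)(8.314)(350) ln(57/31.6) = 3637 × 0.5899 = 2146 J.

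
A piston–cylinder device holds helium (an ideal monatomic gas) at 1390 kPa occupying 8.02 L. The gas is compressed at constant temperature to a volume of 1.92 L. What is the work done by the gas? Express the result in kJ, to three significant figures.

Isothermal: W = nRT ln(V₂/V₁) = P₁V₁ ln(V₂/V₁).
P₁V₁ = (1390 kPa)(8.02 L) = 11148 J.
W = 11148 × ln(1.92/8.02) = 11148 × -1.43
W_by_gas = -15937 J.

W ≈ -15.9 kJ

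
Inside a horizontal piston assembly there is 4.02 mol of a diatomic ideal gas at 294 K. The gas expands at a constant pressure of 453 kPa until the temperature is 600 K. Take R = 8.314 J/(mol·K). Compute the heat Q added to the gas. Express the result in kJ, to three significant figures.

Q ≈ 35.8 kJ

Isobaric: W = nRΔT = (4.02)(8.314)(306) = 10227 J.
ΔU = nCᵥΔT with Cᵥ = 5R/2: ΔU = (4.02)(20.79)(306) = 25568 J.
Q = ΔU + W = 25568 + 10227 = 35795 J.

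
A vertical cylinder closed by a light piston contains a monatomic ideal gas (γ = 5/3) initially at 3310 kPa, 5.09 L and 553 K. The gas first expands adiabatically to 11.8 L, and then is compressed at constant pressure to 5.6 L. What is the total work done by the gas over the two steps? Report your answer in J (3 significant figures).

W_total ≈ 5790 J

Step 1 (adiabatic): W = (P₁V₁ − P₂V₂)/(γ−1) = (16848 − 9618)/0.667 = 10844 J.
After step 1: P = 815.1 kPa, V = 11.8 L, T = 315.7 K.
Step 2 (isobaric): W = PΔV = (815.1 kPa)(5.6 − 11.8 L) = -5054 J.
W_total = 10844 − 5054 = 5791 J.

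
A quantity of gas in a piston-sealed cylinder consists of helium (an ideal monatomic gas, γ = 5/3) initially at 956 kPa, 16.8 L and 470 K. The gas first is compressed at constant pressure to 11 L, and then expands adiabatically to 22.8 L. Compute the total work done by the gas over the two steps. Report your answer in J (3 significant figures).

W_total ≈ 526 J

Step 1 (isobaric): W = PΔV = (956 kPa)(11 − 16.8 L) = -5545 J.
After step 1: P = 956 kPa, V = 11 L, T = 307.7 K.
Step 2 (adiabatic): W = (P₁V₁ − P₂V₂)/(γ−1) = (10516 − 6469)/0.667 = 6071 J.
W_total = -5545 + 6071 = 526 J.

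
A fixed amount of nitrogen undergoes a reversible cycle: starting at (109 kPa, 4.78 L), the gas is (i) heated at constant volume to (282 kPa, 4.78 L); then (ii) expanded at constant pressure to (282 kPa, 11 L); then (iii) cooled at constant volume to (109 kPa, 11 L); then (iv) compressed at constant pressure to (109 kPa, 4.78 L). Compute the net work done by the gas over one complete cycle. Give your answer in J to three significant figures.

Constant-volume legs do no work.
W(ii) = (282)(11 − 4.78) = 1754 J; W(iv) = (109)(4.78 − 11) = -678 J.
W_net = 1754 − 678 = 1076 J (the clockwise enclosed area).

W_net ≈ 1080 J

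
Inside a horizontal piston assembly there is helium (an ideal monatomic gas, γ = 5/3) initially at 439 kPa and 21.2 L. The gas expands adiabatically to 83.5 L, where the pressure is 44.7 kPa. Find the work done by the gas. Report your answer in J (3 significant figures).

Adiabatic: W = (P₁V₁ − P₂V₂)/(γ − 1) with γ = 5/3.
P₁V₁ = 9307 J, P₂V₂ = 3732 J.
W = (9307 − 3732) / 0.6667 = 8362 J.

W ≈ 8360 J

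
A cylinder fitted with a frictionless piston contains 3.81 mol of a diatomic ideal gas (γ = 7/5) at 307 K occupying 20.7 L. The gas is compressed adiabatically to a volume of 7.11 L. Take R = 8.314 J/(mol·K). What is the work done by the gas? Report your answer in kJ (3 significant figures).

W ≈ -13.0 kJ

Adiabatic: TV^(γ−1) = const with γ = 7/5.
T₂ = T₁ (V₁/V₂)^(γ−1) = 307 × (20.7/7.11)^0.4 = 307 × 1.533 = 470.7 K.
W_by = nCᵥ(T₁ − T₂) = (3.81)(20.79)(307 − 470.7) = -12967 J.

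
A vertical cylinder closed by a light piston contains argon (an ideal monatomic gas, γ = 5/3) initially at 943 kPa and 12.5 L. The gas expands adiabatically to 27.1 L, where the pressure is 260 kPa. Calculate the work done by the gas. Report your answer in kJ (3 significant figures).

W ≈ 7.11 kJ

Adiabatic: W = (P₁V₁ − P₂V₂)/(γ − 1) with γ = 5/3.
P₁V₁ = 11788 J, P₂V₂ = 7046 J.
W = (11788 − 7046) / 0.6667 = 7112 J.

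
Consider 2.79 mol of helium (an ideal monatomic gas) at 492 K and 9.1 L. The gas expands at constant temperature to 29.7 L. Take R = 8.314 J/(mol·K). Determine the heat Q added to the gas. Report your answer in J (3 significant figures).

Q ≈ 13500 J

Isothermal ⇒ ΔU = 0, so Q = W = nRT ln(V₂/V₁).
Q = (2.79)(8.314)(492) ln(29.7/9.1) = 11412 × 1.183 = 13499 J.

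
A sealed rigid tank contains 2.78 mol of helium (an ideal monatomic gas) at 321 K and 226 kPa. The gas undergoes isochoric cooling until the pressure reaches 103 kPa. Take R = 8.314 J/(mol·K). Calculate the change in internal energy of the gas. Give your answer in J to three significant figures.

Constant volume ⇒ W = 0, so Q = ΔU = nCᵥΔT with Cᵥ = 3R/2 = 12.47 J/(mol·K).
At constant V, T₂/T₁ = P₂/P₁ ⇒ ΔT = T₁(P₂/P₁ − 1) = 321·(103/226 − 1) = -174.7 K.
ΔU = (2.78)(12.47)(-174.7) = -6057 J.

ΔU ≈ -6060 J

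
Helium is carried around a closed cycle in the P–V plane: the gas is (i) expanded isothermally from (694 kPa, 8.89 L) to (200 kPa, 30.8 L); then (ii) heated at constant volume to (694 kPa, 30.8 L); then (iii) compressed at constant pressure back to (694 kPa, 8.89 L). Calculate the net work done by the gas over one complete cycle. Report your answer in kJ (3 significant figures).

Leg (i): W = PᵢVᵢ ln(V_f/Vᵢ) = (6170) ln(30.8/8.89) = 7666 J.
Leg (ii): W = 0.
Leg (iii): W = PΔV = (694)(8.89 − 30.8) = -15206 J.
W_net = 7666 − 15206 = -7539 J.

W_net ≈ -7.54 kJ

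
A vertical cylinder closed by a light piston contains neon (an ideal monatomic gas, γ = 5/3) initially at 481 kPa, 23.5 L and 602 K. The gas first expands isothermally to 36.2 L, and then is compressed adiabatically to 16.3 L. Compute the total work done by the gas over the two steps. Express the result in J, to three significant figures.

W_total ≈ -7020 J

Step 1 (isothermal): W = P₁V₁ ln(V₂/V₁) = (11304) ln(36.2/23.5) = 4884 J.
After step 1: P = 312.3 kPa, V = 36.2 L, T = 602 K.
Step 2 (adiabatic): W = (P₁V₁ − P₂V₂)/(γ−1) = (11304 − 19241)/0.667 = -11906 J.
W_total = 4884 − 11906 = -7022 J.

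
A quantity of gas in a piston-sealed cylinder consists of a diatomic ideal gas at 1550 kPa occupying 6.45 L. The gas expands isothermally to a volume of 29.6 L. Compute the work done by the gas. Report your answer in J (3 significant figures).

Isothermal: W = nRT ln(V₂/V₁) = P₁V₁ ln(V₂/V₁).
P₁V₁ = (1550 kPa)(6.45 L) = 9998 J.
W = 9998 × ln(29.6/6.45) = 9998 × 1.524
W_by_gas = 15233 J.

W ≈ 15200 J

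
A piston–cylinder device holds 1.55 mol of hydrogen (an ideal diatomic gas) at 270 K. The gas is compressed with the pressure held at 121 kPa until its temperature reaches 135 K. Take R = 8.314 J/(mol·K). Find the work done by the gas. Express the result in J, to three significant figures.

Isobaric: W = P ΔV = nR ΔT.
W = (1.55)(8.314)(135 − 270) = -1740 J.

W ≈ -1740 J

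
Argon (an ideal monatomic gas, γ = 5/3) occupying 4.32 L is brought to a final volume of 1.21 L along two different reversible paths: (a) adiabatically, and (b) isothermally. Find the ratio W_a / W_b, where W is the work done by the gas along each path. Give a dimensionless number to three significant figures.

W_a / W_b ≈ 1.57

Path (a) adiabatic: W = P₁V₁(1 − (V₁/V₂)^(γ−1))/(γ−1) → W_a/(P₁V₁) = -2.004.
Path (b) isothermal: W = P₁V₁ ln(V₂/V₁) → W_b/(P₁V₁) = -1.273.
W_a / W_b = -2.004 / -1.273 = 1.575.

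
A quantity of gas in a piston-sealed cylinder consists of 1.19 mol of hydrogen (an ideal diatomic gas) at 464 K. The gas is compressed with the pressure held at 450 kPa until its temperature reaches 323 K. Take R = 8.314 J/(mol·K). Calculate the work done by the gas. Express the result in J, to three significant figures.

W ≈ -1400 J

Isobaric: W = P ΔV = nR ΔT.
W = (1.19)(8.314)(323 − 464) = -1395 J.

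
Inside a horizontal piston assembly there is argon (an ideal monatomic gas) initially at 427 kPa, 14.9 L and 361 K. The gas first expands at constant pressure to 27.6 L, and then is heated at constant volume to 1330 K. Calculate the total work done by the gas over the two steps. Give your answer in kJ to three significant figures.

Step 1 (isobaric): W = PΔV = (427 kPa)(27.6 − 14.9 L) = 5423 J.
Step 2 (isochoric): W = 0 (constant volume).
W_total = 5423 + 0 = 5423 J.

W_total ≈ 5.42 kJ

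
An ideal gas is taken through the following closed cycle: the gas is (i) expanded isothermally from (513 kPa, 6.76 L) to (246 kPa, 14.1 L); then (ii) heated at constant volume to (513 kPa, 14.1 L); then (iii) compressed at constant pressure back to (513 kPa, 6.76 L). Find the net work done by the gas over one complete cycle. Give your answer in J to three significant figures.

W_net ≈ -1220 J

Leg (i): W = PᵢVᵢ ln(V_f/Vᵢ) = (3468) ln(14.1/6.76) = 2549 J.
Leg (ii): W = 0.
Leg (iii): W = PΔV = (513)(6.76 − 14.1) = -3765 J.
W_net = 2549 − 3765 = -1216 J.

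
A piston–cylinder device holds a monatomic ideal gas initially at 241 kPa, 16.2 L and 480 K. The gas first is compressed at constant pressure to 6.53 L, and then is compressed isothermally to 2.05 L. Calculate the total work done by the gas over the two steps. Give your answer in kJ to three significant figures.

Step 1 (isobaric): W = PΔV = (241 kPa)(6.53 − 16.2 L) = -2330 J.
After step 1: P = 241 kPa, V = 6.53 L, T = 193.5 K.
Step 2 (isothermal): W = P₁V₁ ln(V₂/V₁) = (1574) ln(2.05/6.53) = -1823 J.
W_total = -2330 − 1823 = -4154 J.

W_total ≈ -4.15 kJ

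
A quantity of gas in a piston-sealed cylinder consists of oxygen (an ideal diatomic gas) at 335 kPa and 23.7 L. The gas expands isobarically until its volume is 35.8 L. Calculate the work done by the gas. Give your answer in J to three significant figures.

Isobaric: W = P ΔV.
W = (335 kPa)(35.8 − 23.7 L) = (335)(12.1) = 4053 J.

W ≈ 4050 J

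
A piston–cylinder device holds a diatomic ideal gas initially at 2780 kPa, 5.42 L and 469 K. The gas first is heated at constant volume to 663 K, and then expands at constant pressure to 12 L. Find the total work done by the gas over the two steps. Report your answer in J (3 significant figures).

Step 1 (isochoric): W = 0 (constant volume).
After step 1: P = 3930 kPa (V unchanged).
Step 2 (isobaric): W = PΔV = (3930 kPa)(12 − 5.42 L) = 25859 J.
W_total = 0 + 25859 = 25859 J.

W_total ≈ 25900 J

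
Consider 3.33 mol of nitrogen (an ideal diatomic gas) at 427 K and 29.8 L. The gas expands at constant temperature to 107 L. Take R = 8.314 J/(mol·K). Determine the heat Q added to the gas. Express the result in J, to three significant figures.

Isothermal ⇒ ΔU = 0, so Q = W = nRT ln(V₂/V₁).
Q = (3.33)(8.314)(427) ln(107/29.8) = 11822 × 1.278 = 15112 J.

Q ≈ 15100 J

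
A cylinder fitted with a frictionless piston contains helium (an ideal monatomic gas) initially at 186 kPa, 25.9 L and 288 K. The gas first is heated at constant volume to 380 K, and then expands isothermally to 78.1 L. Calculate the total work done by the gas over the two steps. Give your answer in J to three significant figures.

W_total ≈ 7020 J

Step 1 (isochoric): W = 0 (constant volume).
After step 1: P = 245.4 kPa (V unchanged).
Step 2 (isothermal): W = P₁V₁ ln(V₂/V₁) = (6356) ln(78.1/25.9) = 7016 J.
W_total = 0 + 7016 = 7016 J.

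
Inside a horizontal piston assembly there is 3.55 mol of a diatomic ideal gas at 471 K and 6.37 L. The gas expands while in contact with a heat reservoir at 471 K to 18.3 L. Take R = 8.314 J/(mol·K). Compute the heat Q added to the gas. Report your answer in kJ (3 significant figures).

Isothermal ⇒ ΔU = 0, so Q = W = nRT ln(V₂/V₁).
Q = (3.55)(8.314)(471) ln(18.3/6.37) = 13901 × 1.055 = 14670 J.

Q ≈ 14.7 kJ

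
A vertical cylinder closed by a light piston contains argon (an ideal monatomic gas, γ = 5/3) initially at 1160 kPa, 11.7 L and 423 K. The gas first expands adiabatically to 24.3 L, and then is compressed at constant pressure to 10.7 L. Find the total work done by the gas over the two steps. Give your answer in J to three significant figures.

W_total ≈ 3190 J

Step 1 (adiabatic): W = (P₁V₁ − P₂V₂)/(γ−1) = (13572 − 8337)/0.667 = 7852 J.
After step 1: P = 343.1 kPa, V = 24.3 L, T = 259.9 K.
Step 2 (isobaric): W = PΔV = (343.1 kPa)(10.7 − 24.3 L) = -4666 J.
W_total = 7852 − 4666 = 3186 J.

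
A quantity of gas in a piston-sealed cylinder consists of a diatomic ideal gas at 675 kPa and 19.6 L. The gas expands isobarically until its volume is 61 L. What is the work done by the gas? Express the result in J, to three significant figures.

Isobaric: W = P ΔV.
W = (675 kPa)(61 − 19.6 L) = (675)(41.4) = 27945 J.

W ≈ 27900 J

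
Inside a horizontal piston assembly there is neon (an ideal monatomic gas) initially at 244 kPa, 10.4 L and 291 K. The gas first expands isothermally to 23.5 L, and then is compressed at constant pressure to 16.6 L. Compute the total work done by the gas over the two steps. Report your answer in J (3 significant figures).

Step 1 (isothermal): W = P₁V₁ ln(V₂/V₁) = (2538) ln(23.5/10.4) = 2069 J.
After step 1: P = 108 kPa, V = 23.5 L, T = 291 K.
Step 2 (isobaric): W = PΔV = (108 kPa)(16.6 − 23.5 L) = -745.1 J.
W_total = 2069 − 745.1 = 1324 J.

W_total ≈ 1320 J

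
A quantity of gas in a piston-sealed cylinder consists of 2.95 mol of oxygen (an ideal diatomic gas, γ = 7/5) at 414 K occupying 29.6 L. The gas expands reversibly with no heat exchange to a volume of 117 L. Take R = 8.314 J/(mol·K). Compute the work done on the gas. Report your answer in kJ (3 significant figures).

Adiabatic: TV^(γ−1) = const with γ = 7/5.
T₂ = T₁ (V₁/V₂)^(γ−1) = 414 × (29.6/117)^0.4 = 414 × 0.5771 = 238.9 K.
W_by = nCᵥ(T₁ − T₂) = (2.95)(20.79)(414 − 238.9) = 10735 J.
Work on gas = −W_by = -10735 J.

W ≈ -10.7 kJ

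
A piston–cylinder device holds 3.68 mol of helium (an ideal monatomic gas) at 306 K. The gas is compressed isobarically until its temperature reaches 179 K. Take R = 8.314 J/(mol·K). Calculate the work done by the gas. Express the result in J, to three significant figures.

Isobaric: W = P ΔV = nR ΔT.
W = (3.68)(8.314)(179 − 306) = -3886 J.

W ≈ -3890 J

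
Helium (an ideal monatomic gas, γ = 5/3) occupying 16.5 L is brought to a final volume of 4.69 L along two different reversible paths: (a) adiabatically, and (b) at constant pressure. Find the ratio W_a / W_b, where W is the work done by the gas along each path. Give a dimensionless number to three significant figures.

Path (a) adiabatic: W = P₁V₁(1 − (V₁/V₂)^(γ−1))/(γ−1) → W_a/(P₁V₁) = -1.97.
Path (b) isobaric: W = P₁(V₂ − V₁) → W_b/(P₁V₁) = -0.7158.
W_a / W_b = -1.97 / -0.7158 = 2.752.

W_a / W_b ≈ 2.75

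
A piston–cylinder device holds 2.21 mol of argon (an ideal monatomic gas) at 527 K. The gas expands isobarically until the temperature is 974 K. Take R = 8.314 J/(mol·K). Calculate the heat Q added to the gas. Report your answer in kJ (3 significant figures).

Isobaric: W = nRΔT = (2.21)(8.314)(447) = 8213 J.
ΔU = nCᵥΔT with Cᵥ = 3R/2: ΔU = (2.21)(12.47)(447) = 12320 J.
Q = ΔU + W = 12320 + 8213 = 20533 J.

Q ≈ 20.5 kJ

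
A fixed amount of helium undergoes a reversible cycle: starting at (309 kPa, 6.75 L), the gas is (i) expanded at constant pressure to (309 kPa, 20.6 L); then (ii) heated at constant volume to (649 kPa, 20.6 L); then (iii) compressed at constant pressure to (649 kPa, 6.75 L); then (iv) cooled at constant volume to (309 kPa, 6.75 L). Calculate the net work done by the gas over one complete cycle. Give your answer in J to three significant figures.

Constant-volume legs do no work.
W(i) = (309)(20.6 − 6.75) = 4280 J; W(iii) = (649)(6.75 − 20.6) = -8989 J.
W_net = 4280 − 8989 = -4709 J (the counter-clockwise enclosed area).

W_net ≈ -4710 J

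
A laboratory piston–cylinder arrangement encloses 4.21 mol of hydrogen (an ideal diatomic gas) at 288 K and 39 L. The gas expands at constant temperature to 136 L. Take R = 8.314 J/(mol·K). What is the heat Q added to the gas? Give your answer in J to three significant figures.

Q ≈ 12600 J

Isothermal ⇒ ΔU = 0, so Q = W = nRT ln(V₂/V₁).
Q = (4.21)(8.314)(288) ln(136/39) = 10081 × 1.249 = 12592 J.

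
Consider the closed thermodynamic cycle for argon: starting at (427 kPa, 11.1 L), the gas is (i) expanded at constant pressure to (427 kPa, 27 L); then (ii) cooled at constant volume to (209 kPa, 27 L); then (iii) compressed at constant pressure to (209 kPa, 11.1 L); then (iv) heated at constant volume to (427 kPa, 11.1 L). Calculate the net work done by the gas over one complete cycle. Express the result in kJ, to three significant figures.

Constant-volume legs do no work.
W(i) = (427)(27 − 11.1) = 6789 J; W(iii) = (209)(11.1 − 27) = -3323 J.
W_net = 6789 − 3323 = 3466 J (the clockwise enclosed area).

W_net ≈ 3.47 kJ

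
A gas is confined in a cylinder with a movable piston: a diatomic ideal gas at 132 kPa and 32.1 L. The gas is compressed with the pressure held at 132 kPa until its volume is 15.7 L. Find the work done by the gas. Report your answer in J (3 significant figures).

Isobaric: W = P ΔV.
W = (132 kPa)(15.7 − 32.1 L) = (132)(-16.4) = -2165 J.

W ≈ -2160 J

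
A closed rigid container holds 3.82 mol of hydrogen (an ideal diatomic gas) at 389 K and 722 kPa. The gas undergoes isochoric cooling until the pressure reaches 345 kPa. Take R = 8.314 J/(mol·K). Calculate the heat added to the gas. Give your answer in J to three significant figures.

Constant volume ⇒ W = 0, so Q = ΔU = nCᵥΔT with Cᵥ = 5R/2 = 20.79 J/(mol·K).
At constant V, T₂/T₁ = P₂/P₁ ⇒ ΔT = T₁(P₂/P₁ − 1) = 389·(345/722 − 1) = -203.1 K.
ΔU = (3.82)(20.79)(-203.1) = -16128 J.

Q ≈ -16100 J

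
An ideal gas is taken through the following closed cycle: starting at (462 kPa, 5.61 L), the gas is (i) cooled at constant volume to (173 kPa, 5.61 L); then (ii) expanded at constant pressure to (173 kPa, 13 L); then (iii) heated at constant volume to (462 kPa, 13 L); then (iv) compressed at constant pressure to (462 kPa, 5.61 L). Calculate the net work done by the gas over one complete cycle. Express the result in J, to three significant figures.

W_net ≈ -2140 J

Constant-volume legs do no work.
W(ii) = (173)(13 − 5.61) = 1278 J; W(iv) = (462)(5.61 − 13) = -3414 J.
W_net = 1278 − 3414 = -2136 J (the counter-clockwise enclosed area).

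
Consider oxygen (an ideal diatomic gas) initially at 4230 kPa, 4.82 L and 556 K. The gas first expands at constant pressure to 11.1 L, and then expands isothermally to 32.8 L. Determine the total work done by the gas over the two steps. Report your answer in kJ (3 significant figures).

Step 1 (isobaric): W = PΔV = (4230 kPa)(11.1 − 4.82 L) = 26564 J.
After step 1: P = 4230 kPa, V = 11.1 L, T = 1280 K.
Step 2 (isothermal): W = P₁V₁ ln(V₂/V₁) = (46953) ln(32.8/11.1) = 50873 J.
W_total = 26564 + 50873 = 77437 J.

W_total ≈ 77.4 kJ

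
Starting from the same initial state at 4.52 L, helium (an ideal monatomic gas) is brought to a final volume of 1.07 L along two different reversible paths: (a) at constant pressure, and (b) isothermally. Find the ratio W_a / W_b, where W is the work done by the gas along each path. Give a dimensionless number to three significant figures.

W_a / W_b ≈ 0.530

Path (a) isobaric: W = P₁(V₂ − V₁) → W_a/(P₁V₁) = -0.7633.
Path (b) isothermal: W = P₁V₁ ln(V₂/V₁) → W_b/(P₁V₁) = -1.441.
W_a / W_b = -0.7633 / -1.441 = 0.5297.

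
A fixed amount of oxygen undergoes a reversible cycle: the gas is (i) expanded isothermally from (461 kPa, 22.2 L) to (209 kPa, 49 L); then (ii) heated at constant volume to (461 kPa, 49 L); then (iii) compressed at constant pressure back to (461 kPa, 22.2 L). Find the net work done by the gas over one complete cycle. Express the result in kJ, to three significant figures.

Leg (i): W = PᵢVᵢ ln(V_f/Vᵢ) = (10234) ln(49/22.2) = 8103 J.
Leg (ii): W = 0.
Leg (iii): W = PΔV = (461)(22.2 − 49) = -12355 J.
W_net = 8103 − 12355 = -4252 J.

W_net ≈ -4.25 kJ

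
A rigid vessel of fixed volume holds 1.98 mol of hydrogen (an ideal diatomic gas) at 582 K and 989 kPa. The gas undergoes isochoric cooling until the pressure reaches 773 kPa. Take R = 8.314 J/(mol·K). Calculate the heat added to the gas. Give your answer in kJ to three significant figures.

Q ≈ -5.23 kJ

Constant volume ⇒ W = 0, so Q = ΔU = nCᵥΔT with Cᵥ = 5R/2 = 20.79 J/(mol·K).
At constant V, T₂/T₁ = P₂/P₁ ⇒ ΔT = T₁(P₂/P₁ − 1) = 582·(773/989 − 1) = -127.1 K.
ΔU = (1.98)(20.79)(-127.1) = -5231 J.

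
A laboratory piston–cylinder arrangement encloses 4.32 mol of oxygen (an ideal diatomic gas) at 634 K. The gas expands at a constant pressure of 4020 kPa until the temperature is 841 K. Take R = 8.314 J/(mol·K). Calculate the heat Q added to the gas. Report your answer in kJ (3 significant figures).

Isobaric: W = nRΔT = (4.32)(8.314)(207) = 7435 J.
ΔU = nCᵥΔT with Cᵥ = 5R/2: ΔU = (4.32)(20.79)(207) = 18587 J.
Q = ΔU + W = 18587 + 7435 = 26021 J.

Q ≈ 26.0 kJ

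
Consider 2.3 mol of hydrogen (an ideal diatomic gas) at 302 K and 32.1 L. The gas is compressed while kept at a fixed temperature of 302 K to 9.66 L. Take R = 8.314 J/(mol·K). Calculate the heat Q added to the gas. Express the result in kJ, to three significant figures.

Isothermal ⇒ ΔU = 0, so Q = W = nRT ln(V₂/V₁).
Q = (2.3)(8.314)(302) ln(9.66/32.1) = 5775 × -1.201 = -6935 J.

Q ≈ -6.93 kJ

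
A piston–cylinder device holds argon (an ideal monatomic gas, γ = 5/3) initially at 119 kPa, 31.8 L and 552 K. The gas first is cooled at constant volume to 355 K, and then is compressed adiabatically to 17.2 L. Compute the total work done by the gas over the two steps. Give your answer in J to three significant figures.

W_total ≈ -1850 J

Step 1 (isochoric): W = 0 (constant volume).
After step 1: P = 76.53 kPa (V unchanged).
Step 2 (adiabatic): W = (P₁V₁ − P₂V₂)/(γ−1) = (2434 − 3666)/0.667 = -1849 J.
W_total = 0 − 1849 = -1849 J.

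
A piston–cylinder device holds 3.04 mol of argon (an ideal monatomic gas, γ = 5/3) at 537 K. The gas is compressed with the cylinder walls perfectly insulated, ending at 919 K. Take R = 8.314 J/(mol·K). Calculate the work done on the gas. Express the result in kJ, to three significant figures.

Adiabatic ⇒ Q = 0, so W_by = −ΔU = nCᵥ(T₁ − T₂).
Cᵥ = 3R/2 = 12.47 J/(mol·K).
W = (3.04)(12.47)(537 − 919) = -14482 J.
Work on gas = −W_by = 14482 J.

W ≈ 14.5 kJ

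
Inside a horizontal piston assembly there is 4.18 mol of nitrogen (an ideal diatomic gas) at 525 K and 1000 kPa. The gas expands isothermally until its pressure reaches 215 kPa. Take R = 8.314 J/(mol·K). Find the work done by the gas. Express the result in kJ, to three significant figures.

Isothermal process: W = nRT ln(V₂/V₁) = nRT ln(P₁/P₂).
W = (4.18)(8.314)(525) × ln(1000/215)
  = 18245 × ln(4.651) = 18245 × 1.537
W_by_gas = 28045 J.

W ≈ 28.0 kJ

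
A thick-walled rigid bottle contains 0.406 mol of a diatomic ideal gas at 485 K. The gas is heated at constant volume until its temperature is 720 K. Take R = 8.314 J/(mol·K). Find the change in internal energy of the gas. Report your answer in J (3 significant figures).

ΔU ≈ 1980 J

Constant volume ⇒ W = 0, so Q = ΔU = nCᵥΔT with Cᵥ = 5R/2 = 20.79 J/(mol·K).
ΔU = (0.406)(20.79)(720 − 485) = 1983 J.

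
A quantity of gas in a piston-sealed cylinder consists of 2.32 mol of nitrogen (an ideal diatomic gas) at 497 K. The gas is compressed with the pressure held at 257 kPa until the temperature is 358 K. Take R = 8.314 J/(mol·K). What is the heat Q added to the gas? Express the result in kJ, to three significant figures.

Isobaric: W = nRΔT = (2.32)(8.314)(-139) = -2681 J.
ΔU = nCᵥΔT with Cᵥ = 5R/2: ΔU = (2.32)(20.79)(-139) = -6703 J.
Q = ΔU + W = -6703 − 2681 = -9384 J.

Q ≈ -9.38 kJ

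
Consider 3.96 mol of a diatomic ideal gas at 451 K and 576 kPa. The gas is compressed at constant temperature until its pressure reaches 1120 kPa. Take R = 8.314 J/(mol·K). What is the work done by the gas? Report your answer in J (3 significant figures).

Isothermal process: W = nRT ln(V₂/V₁) = nRT ln(P₁/P₂).
W = (3.96)(8.314)(451) × ln(576/1120)
  = 14848 × ln(0.5143) = 14848 × -0.665
W_by_gas = -9874 J.

W ≈ -9870 J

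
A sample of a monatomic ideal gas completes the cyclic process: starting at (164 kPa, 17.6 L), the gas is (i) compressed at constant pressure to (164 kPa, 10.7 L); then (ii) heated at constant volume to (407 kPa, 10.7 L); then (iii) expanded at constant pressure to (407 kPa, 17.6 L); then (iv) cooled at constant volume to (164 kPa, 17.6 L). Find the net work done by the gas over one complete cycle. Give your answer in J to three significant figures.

Constant-volume legs do no work.
W(i) = (164)(10.7 − 17.6) = -1132 J; W(iii) = (407)(17.6 − 10.7) = 2808 J.
W_net = -1132 + 2808 = 1677 J (the clockwise enclosed area).

W_net ≈ 1680 J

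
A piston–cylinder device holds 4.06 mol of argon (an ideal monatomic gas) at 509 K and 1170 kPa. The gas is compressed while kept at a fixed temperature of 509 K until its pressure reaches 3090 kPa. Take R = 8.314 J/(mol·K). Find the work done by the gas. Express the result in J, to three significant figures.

Isothermal process: W = nRT ln(V₂/V₁) = nRT ln(P₁/P₂).
W = (4.06)(8.314)(509) × ln(1170/3090)
  = 17181 × ln(0.3786) = 17181 × -0.9712
W_by_gas = -16686 J.

W ≈ -16700 J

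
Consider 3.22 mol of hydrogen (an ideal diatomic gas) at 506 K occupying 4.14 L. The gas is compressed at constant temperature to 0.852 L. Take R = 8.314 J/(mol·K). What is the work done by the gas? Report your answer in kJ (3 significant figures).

W ≈ -21.4 kJ

Isothermal: W = nRT ln(V₂/V₁).
W = (3.22)(8.314)(506) × ln(0.852/4.14)
  = 13546 × -1.581
W_by_gas = -21415 J.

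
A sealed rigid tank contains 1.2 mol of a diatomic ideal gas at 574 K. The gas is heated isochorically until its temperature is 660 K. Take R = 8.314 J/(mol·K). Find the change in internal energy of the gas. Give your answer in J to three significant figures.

ΔU ≈ 2150 J

Constant volume ⇒ W = 0, so Q = ΔU = nCᵥΔT with Cᵥ = 5R/2 = 20.79 J/(mol·K).
ΔU = (1.2)(20.79)(660 − 574) = 2145 J.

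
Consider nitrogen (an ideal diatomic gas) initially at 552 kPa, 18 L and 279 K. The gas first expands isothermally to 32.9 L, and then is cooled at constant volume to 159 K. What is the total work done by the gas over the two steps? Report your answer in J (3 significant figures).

Step 1 (isothermal): W = P₁V₁ ln(V₂/V₁) = (9936) ln(32.9/18) = 5992 J.
Step 2 (isochoric): W = 0 (constant volume).
W_total = 5992 + 0 = 5992 J.

W_total ≈ 5990 J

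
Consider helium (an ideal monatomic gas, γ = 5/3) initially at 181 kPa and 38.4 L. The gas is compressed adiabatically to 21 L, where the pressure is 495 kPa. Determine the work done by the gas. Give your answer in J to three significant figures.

Adiabatic: W = (P₁V₁ − P₂V₂)/(γ − 1) with γ = 5/3.
P₁V₁ = 6950 J, P₂V₂ = 10395 J.
W = (6950 − 10395) / 0.6667 = -5167 J.

W ≈ -5170 J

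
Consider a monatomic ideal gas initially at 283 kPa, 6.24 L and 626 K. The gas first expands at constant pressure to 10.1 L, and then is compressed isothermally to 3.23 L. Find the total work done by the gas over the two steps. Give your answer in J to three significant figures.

W_total ≈ -2170 J

Step 1 (isobaric): W = PΔV = (283 kPa)(10.1 − 6.24 L) = 1092 J.
After step 1: P = 283 kPa, V = 10.1 L, T = 1013 K.
Step 2 (isothermal): W = P₁V₁ ln(V₂/V₁) = (2858) ln(3.23/10.1) = -3259 J.
W_total = 1092 − 3259 = -2166 J.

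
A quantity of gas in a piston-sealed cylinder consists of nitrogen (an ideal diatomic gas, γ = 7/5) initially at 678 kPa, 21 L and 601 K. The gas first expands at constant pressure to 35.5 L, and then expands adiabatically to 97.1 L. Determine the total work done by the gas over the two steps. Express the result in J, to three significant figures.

W_total ≈ 29800 J

Step 1 (isobaric): W = PΔV = (678 kPa)(35.5 − 21 L) = 9831 J.
After step 1: P = 678 kPa, V = 35.5 L, T = 1016 K.
Step 2 (adiabatic): W = (P₁V₁ − P₂V₂)/(γ−1) = (24069 − 16094)/0.4 = 19938 J.
W_total = 9831 + 19938 = 29769 J.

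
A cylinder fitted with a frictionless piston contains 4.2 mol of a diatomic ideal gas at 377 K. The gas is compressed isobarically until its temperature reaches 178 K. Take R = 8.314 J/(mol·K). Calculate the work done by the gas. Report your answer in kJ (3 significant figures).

W ≈ -6.95 kJ

Isobaric: W = P ΔV = nR ΔT.
W = (4.2)(8.314)(178 − 377) = -6949 J.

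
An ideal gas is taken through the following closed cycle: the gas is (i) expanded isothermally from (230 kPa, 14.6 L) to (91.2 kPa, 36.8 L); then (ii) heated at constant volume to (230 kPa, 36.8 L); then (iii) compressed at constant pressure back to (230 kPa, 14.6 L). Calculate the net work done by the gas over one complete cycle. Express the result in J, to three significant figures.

W_net ≈ -2000 J

Leg (i): W = PᵢVᵢ ln(V_f/Vᵢ) = (3358) ln(36.8/14.6) = 3104 J.
Leg (ii): W = 0.
Leg (iii): W = PΔV = (230)(14.6 − 36.8) = -5106 J.
W_net = 3104 − 5106 = -2002 J.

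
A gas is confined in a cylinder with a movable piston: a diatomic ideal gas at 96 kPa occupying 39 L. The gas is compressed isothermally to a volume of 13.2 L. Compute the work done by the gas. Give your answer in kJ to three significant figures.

Isothermal: W = nRT ln(V₂/V₁) = P₁V₁ ln(V₂/V₁).
P₁V₁ = (96 kPa)(39 L) = 3744 J.
W = 3744 × ln(13.2/39) = 3744 × -1.083
W_by_gas = -4056 J.

W ≈ -4.06 kJ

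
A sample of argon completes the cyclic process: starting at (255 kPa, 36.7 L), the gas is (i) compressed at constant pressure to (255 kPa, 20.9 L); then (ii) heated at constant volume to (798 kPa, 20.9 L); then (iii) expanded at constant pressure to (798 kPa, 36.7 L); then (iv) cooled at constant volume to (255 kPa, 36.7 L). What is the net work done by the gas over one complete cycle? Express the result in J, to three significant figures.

Constant-volume legs do no work.
W(i) = (255)(20.9 − 36.7) = -4029 J; W(iii) = (798)(36.7 − 20.9) = 12608 J.
W_net = -4029 + 12608 = 8579 J (the clockwise enclosed area).

W_net ≈ 8580 J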